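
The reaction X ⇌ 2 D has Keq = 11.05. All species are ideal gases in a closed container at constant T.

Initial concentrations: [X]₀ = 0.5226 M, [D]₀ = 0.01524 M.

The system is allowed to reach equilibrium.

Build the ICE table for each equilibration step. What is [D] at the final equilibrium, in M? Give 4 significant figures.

Q₀ = 4.4443e-04 vs Keq = 11.05 ⇒ Q<K, forward
Step 1:
                    X           D
  init         0.5226     0.01524
  Δ           -0.4476      0.8952
  eq          0.07501      0.9104
  solve Keq expr → x = 0.4476; check Q = 11.05

[D]_eq = 0.9104 M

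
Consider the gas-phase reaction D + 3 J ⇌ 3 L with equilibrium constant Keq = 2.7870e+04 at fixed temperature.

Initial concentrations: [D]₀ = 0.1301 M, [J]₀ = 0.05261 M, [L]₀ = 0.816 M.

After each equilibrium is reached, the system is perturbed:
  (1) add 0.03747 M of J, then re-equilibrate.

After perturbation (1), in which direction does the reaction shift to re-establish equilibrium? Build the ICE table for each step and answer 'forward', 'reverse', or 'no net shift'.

Q₀ = 2.8681e+04 vs Keq = 2.7870e+04 ⇒ Q>K, reverse
Step 1:
                    D           J           L
  init         0.1301     0.05261       0.816
  Δ        1.5165e-04  4.5496e-04 -4.5496e-04
  eq           0.1303     0.05306      0.8155
  solve Keq expr → x = -1.5165e-04; check Q = 2.7870e+04
Then add 0.03747 M of J.
Step 2:
                    D           J           L
  init         0.1303     0.09053      0.8155
  Δ           -0.0112     -0.0336      0.0336
  eq           0.1191     0.05693      0.8491
  solve Keq expr → x = 0.0112; check Q = 2.7870e+04

Direction: forward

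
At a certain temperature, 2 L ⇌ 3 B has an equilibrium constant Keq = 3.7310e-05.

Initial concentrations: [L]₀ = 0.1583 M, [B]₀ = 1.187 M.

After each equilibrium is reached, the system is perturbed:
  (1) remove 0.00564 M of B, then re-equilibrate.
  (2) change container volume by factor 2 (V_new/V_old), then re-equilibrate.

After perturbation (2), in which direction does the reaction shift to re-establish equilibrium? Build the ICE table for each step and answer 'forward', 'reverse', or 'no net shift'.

Q₀ = 66.74 vs Keq = 3.7310e-05 ⇒ Q>K, reverse
Step 1:
                   L          B
  init        0.1583      1.187
  Δ           0.7701     -1.155
  eq          0.9284     0.0318
  solve Keq expr → x = -0.3851; check Q = 3.7310e-05
Then remove 0.00564 M of B.
Step 2:
                   L          B
  init        0.9284    0.02616
  Δ        -0.003704   0.005555
  eq          0.9247    0.03172
  solve Keq expr → x = 0.001852; check Q = 3.7310e-05
Then change container volume by factor 2 (V_new/V_old).
Step 3:
                   L          B
  init        0.4624    0.01586
  Δ        -0.002696   0.004044
  eq          0.4597     0.0199
  solve Keq expr → x = 0.001348; check Q = 3.7310e-05

Direction: forward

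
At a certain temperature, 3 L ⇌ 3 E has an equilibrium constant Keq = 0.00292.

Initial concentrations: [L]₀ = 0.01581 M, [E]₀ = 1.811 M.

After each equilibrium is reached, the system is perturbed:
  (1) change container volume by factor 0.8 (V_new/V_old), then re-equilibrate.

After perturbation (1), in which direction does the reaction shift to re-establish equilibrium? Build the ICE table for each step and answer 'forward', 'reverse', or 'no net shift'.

Q₀ = 1.5030e+06 vs Keq = 0.00292 ⇒ Q>K, reverse
Step 1:
                  L         E
  I         0.01581     1.811
  C           1.583    -1.583
  E           1.598    0.2285
  solve Keq expr → x = -0.5275; check Q = 0.00292
Then change container volume by factor 0.8 (V_new/V_old).
Step 2:
                  L         E
  I           1.998    0.2856
  C               0         0
  E           1.998    0.2856
  solve Keq expr → x = 0; check Q = 0.00292

Direction: no net shift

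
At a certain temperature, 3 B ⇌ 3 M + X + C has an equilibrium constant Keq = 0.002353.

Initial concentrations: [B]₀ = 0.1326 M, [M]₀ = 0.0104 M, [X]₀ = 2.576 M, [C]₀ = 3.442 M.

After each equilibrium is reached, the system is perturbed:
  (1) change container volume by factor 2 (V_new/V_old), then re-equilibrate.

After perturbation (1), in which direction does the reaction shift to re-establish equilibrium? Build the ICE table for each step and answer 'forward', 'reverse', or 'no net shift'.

Direction: forward

Q₀ = 0.004278 vs Keq = 0.002353 ⇒ Q>K, reverse
Step 1:
                   B          M          X          C
  I           0.1326     0.0104      2.576      3.442
  C         0.001764  -0.001764 -5.8810e-04 -5.8810e-04
  E           0.1344   0.008636      2.575      3.441
  solve Keq expr → x = -5.8810e-04; check Q = 0.002353
Then change container volume by factor 2 (V_new/V_old).
Step 2:
                   B          M          X          C
  I          0.06718   0.004318      1.288      1.721
  C        -0.002299   0.002299 7.6647e-04 7.6647e-04
  E          0.06488   0.006617      1.288      1.721
  solve Keq expr → x = 7.6647e-04; check Q = 0.002353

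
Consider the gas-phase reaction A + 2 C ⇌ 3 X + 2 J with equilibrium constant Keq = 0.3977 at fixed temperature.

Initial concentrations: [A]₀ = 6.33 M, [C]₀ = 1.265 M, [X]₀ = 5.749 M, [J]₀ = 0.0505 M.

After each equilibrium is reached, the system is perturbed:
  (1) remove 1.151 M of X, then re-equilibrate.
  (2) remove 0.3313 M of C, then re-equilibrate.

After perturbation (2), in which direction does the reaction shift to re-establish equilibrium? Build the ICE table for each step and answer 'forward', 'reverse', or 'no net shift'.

Direction: reverse

Q₀ = 0.04784 vs Keq = 0.3977 ⇒ Q<K, forward
Step 1:
                   A          C          X          J
  I             6.33      1.265      5.749     0.0505
  C         -0.04056   -0.08113     0.1217    0.08113
  E            6.289      1.184      5.871     0.1316
  solve Keq expr → x = 0.04056; check Q = 0.3977
Then remove 1.151 M of X.
Step 2:
                   A          C          X          J
  I            6.289      1.184       4.72     0.1316
  C         -0.02049   -0.04098    0.06148    0.04098
  E            6.269      1.143      4.781     0.1726
  solve Keq expr → x = 0.02049; check Q = 0.3977
Then remove 0.3313 M of C.
Step 3:
                   A          C          X          J
  I            6.269     0.8116      4.781     0.1726
  C          0.02054    0.04109   -0.06163   -0.04109
  E            6.289     0.8527       4.72     0.1315
  solve Keq expr → x = -0.02054; check Q = 0.3977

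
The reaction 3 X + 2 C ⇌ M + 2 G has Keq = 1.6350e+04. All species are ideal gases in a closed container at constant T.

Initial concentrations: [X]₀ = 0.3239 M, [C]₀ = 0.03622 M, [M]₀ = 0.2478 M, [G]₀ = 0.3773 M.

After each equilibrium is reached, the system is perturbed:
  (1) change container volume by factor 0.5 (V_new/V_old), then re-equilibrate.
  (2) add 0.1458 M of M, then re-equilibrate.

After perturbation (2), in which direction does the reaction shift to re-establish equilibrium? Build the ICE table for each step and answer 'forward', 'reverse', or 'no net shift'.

Direction: reverse

Q₀ = 791.3 vs Keq = 1.6350e+04 ⇒ Q<K, forward
Step 1:
                    X           C           M           G
  Initial      0.3239     0.03622      0.2478      0.3773
  Change      -0.0385    -0.02567     0.01283     0.02567
  Equil        0.2854     0.01055      0.2606       0.403
  solve Keq expr → x = 0.01283; check Q = 1.6350e+04
Then change container volume by factor 0.5 (V_new/V_old).
Step 2:
                    X           C           M           G
  Initial      0.5708      0.0211      0.5213      0.8059
  Change     -0.01491   -0.009937    0.004968    0.009937
  Equil        0.5559     0.01117      0.5262      0.8159
  solve Keq expr → x = 0.004968; check Q = 1.6350e+04
Then add 0.1458 M of M.
Step 3:
                    X           C           M           G
  Initial      0.5559     0.01117       0.672      0.8159
  Change     0.002035    0.001356 -6.7822e-04   -0.001356
  Equil        0.5579     0.01252      0.6714      0.8145
  solve Keq expr → x = -6.7822e-04; check Q = 1.6350e+04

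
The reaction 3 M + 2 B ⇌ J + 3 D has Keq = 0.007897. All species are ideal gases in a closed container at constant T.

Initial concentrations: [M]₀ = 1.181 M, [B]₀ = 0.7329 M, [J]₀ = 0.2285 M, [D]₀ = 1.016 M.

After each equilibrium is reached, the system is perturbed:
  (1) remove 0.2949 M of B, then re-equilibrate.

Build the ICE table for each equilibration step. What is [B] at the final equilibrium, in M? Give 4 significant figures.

Q₀ = 0.2708 vs Keq = 0.007897 ⇒ Q>K, reverse
Step 1:
                    M           B           J           D
  Initial       1.181      0.7329      0.2285       1.016
  Change       0.3703      0.2468     -0.1234     -0.3703
  Equil         1.551      0.9797      0.1051      0.6457
  solve Keq expr → x = -0.1234; check Q = 0.007897
Then remove 0.2949 M of B.
Step 2:
                    M           B           J           D
  Initial       1.551      0.6848      0.1051      0.6457
  Change      0.05883     0.03922    -0.01961    -0.05883
  Equil          1.61      0.7241     0.08547      0.5869
  solve Keq expr → x = -0.01961; check Q = 0.007897

[B]_eq = 0.7241 M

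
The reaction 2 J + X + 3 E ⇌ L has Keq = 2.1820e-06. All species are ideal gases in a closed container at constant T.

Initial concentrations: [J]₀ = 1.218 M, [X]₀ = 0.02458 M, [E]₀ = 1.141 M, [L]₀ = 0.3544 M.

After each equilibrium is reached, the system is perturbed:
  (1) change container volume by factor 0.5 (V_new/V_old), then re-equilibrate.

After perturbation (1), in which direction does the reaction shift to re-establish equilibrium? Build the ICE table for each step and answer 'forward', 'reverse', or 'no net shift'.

Direction: forward

Q₀ = 6.543 vs Keq = 2.1820e-06 ⇒ Q>K, reverse
Step 1:
                  J         X         E         L
  Initial     1.218   0.02458     1.141    0.3544
  Change     0.7087    0.3544     1.063   -0.3544
  Equil       1.927    0.3789     2.204 3.2868e-05
  solve Keq expr → x = -0.3544; check Q = 2.1820e-06
Then change container volume by factor 0.5 (V_new/V_old).
Step 2:
                  J         X         E         L
  Initial     3.853    0.7579     4.408 6.5736e-05
  Change  -0.004038 -0.002019 -0.006058  0.002019
  Equil       3.849    0.7559     4.402  0.002085
  solve Keq expr → x = 0.002019; check Q = 2.1820e-06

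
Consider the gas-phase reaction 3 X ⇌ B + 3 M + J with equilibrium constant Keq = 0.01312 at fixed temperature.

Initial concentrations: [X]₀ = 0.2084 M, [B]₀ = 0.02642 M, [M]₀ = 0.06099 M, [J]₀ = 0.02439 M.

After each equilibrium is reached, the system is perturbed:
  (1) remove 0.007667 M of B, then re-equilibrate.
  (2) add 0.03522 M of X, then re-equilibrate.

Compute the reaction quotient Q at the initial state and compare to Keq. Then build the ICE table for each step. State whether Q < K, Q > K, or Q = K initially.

Q₀ = 1.6152e-05; Q < K (proceeds forward)

Q₀ = 1.6152e-05 vs Keq = 0.01312 ⇒ Q<K, forward
Step 1:
                    X           B           M           J
  init         0.2084     0.02642     0.06099     0.02439
  Δ           -0.1026      0.0342      0.1026      0.0342
  eq           0.1058     0.06062      0.1636     0.05859
  solve Keq expr → x = 0.0342; check Q = 0.01312
Then remove 0.007667 M of B.
Step 2:
                    X           B           M           J
  init         0.1058     0.05295      0.1636     0.05859
  Δ         -0.002301  7.6687e-04    0.002301  7.6687e-04
  eq           0.1035     0.05372      0.1659     0.05935
  solve Keq expr → x = 7.6687e-04; check Q = 0.01312
Then add 0.03522 M of X.
Step 3:
                    X           B           M           J
  init         0.1387     0.05372      0.1659     0.05935
  Δ          -0.01704    0.005681     0.01704    0.005681
  eq           0.1217      0.0594      0.1829     0.06503
  solve Keq expr → x = 0.005681; check Q = 0.01312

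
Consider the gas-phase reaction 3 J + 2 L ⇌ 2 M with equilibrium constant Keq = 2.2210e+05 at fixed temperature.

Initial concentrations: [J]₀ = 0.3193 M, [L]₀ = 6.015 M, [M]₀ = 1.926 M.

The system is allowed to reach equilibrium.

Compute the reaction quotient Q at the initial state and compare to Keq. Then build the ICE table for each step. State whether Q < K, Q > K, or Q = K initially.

Q₀ = 3.15 vs Keq = 2.2210e+05 ⇒ Q<K, forward
Step 1:
                    J           L           M
  Initial      0.3193       6.015       1.926
  Change      -0.3108     -0.2072      0.2072
  Equil      0.008469       5.808       2.133
  solve Keq expr → x = 0.1036; check Q = 2.2210e+05

Q₀ = 3.15; Q < K (proceeds forward)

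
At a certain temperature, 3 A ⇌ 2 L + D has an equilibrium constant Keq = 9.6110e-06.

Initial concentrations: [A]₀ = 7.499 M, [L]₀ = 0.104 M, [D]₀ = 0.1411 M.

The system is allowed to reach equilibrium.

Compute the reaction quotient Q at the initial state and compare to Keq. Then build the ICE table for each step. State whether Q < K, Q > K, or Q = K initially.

Q₀ = 3.6190e-06 vs Keq = 9.6110e-06 ⇒ Q<K, forward
Step 1:
                    A           L           D
  init          7.499       0.104      0.1411
  Δ          -0.07485      0.0499     0.02495
  eq            7.424      0.1539       0.166
  solve Keq expr → x = 0.02495; check Q = 9.6110e-06

Q₀ = 3.6190e-06; Q < K (proceeds forward)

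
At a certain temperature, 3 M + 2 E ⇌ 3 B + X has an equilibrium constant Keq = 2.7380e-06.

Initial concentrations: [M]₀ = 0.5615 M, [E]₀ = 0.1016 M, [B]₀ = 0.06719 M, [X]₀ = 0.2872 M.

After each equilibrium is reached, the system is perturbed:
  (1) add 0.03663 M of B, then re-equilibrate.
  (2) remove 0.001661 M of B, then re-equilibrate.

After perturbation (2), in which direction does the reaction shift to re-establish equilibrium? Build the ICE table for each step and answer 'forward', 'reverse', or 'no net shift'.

Direction: forward

Q₀ = 0.04767 vs Keq = 2.7380e-06 ⇒ Q>K, reverse
Step 1:
                   M          E          B          X
  init        0.5615     0.1016    0.06719     0.2872
  Δ          0.06346     0.0423   -0.06346   -0.02115
  eq           0.625     0.1439   0.003733      0.266
  solve Keq expr → x = -0.02115; check Q = 2.7380e-06
Then add 0.03663 M of B.
Step 2:
                   M          E          B          X
  init         0.625     0.1439    0.04036      0.266
  Δ          0.03592    0.02395   -0.03592   -0.01197
  eq          0.6609     0.1679   0.004442     0.2541
  solve Keq expr → x = -0.01197; check Q = 2.7380e-06
Then remove 0.001661 M of B.
Step 3:
                   M          E          B          X
  init        0.6609     0.1679   0.002781     0.2541
  Δ        -0.001628  -0.001085   0.001628 5.4260e-04
  eq          0.6593     0.1668   0.004409     0.2546
  solve Keq expr → x = 5.4260e-04; check Q = 2.7380e-06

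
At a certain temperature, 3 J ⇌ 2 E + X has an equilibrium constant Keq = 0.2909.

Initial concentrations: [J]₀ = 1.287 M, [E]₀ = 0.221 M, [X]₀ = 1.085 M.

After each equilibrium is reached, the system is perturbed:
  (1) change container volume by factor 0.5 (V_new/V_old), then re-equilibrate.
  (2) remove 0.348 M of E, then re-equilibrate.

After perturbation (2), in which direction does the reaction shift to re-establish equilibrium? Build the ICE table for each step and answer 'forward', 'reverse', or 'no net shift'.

Direction: forward

Q₀ = 0.02486 vs Keq = 0.2909 ⇒ Q<K, forward
Step 1:
                   J          E          X
  Initial      1.287      0.221      1.085
  Change     -0.3444     0.2296     0.1148
  Equil       0.9426     0.4506        1.2
  solve Keq expr → x = 0.1148; check Q = 0.2909
Then change container volume by factor 0.5 (V_new/V_old).
Step 2:
                   J          E          X
  Initial      1.885     0.9012        2.4
  Change           0          0          0
  Equil        1.885     0.9012        2.4
  solve Keq expr → x = 0; check Q = 0.2909
Then remove 0.348 M of E.
Step 3:
                   J          E          X
  Initial      1.885     0.5532        2.4
  Change      -0.247     0.1646    0.08232
  Equil        1.638     0.7179      2.482
  solve Keq expr → x = 0.08232; check Q = 0.2909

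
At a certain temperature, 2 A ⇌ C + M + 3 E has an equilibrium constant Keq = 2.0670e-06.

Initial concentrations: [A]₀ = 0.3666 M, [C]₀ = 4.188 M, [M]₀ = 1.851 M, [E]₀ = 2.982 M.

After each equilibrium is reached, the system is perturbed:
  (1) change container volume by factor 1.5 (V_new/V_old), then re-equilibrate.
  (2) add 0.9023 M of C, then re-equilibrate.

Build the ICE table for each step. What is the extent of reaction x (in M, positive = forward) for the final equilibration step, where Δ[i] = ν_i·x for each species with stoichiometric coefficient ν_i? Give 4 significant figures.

Q₀ = 1530 vs Keq = 2.0670e-06 ⇒ Q>K, reverse
Step 1:
                   A          C          M          E
  I           0.3666      4.188      1.851      2.982
  C            1.977    -0.9887    -0.9887     -2.966
  E            2.344      3.199     0.8623    0.01603
  solve Keq expr → x = -0.9887; check Q = 2.0670e-06
Then change container volume by factor 1.5 (V_new/V_old).
Step 2:
                   A          C          M          E
  I            1.563      2.133     0.5749    0.01068
  C        -0.003531   0.001766   0.001766   0.005297
  E            1.559      2.135     0.5767    0.01598
  solve Keq expr → x = 0.001766; check Q = 2.0670e-06
Then add 0.9023 M of C.
Step 3:
                   A          C          M          E
  I            1.559      3.037     0.5767    0.01598
  C         0.001173 -5.8635e-04 -5.8635e-04  -0.001759
  E             1.56      3.036     0.5761    0.01422
  solve Keq expr → x = -5.8635e-04; check Q = 2.0670e-06

x = -5.8635e-04 M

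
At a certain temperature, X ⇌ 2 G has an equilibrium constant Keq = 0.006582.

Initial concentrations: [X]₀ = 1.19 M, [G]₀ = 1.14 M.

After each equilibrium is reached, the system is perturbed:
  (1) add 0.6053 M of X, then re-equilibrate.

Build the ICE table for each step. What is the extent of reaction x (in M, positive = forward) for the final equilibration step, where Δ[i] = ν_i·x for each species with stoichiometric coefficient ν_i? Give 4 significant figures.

x = 0.008571 M

Q₀ = 1.092 vs Keq = 0.006582 ⇒ Q>K, reverse
Step 1:
                  X         G
  Initial      1.19      1.14
  Change      0.517    -1.034
  Equil       1.707     0.106
  solve Keq expr → x = -0.517; check Q = 0.006582
Then add 0.6053 M of X.
Step 2:
                  X         G
  Initial     2.312     0.106
  Change  -0.008571   0.01714
  Equil       2.304    0.1231
  solve Keq expr → x = 0.008571; check Q = 0.006582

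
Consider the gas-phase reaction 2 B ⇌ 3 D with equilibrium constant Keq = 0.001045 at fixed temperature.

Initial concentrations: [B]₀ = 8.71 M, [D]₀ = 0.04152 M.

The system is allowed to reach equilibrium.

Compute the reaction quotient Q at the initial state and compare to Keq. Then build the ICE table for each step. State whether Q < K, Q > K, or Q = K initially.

Q₀ = 9.4349e-07; Q < K (proceeds forward)

Q₀ = 9.4349e-07 vs Keq = 0.001045 ⇒ Q<K, forward
Step 1:
                   B          D
  I             8.71    0.04152
  C          -0.2531     0.3797
  E            8.457     0.4212
  solve Keq expr → x = 0.1266; check Q = 0.001045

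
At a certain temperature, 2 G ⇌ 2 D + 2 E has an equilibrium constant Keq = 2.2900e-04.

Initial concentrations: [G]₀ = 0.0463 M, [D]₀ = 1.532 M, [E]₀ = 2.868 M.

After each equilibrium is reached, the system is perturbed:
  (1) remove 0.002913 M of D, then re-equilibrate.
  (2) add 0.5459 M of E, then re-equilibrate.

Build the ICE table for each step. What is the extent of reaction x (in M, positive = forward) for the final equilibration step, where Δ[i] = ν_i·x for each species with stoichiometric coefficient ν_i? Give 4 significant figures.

x = -0.002459 M

Q₀ = 9006 vs Keq = 2.2900e-04 ⇒ Q>K, reverse
Step 1:
                  G         D         E
  init       0.0463     1.532     2.868
  Δ           1.515    -1.515    -1.515
  eq          1.561   0.01745     1.353
  solve Keq expr → x = -0.7573; check Q = 2.2900e-04
Then remove 0.002913 M of D.
Step 2:
                  G         D         E
  init        1.561   0.01454     1.353
  Δ       -0.002845  0.002845  0.002845
  eq          1.558   0.01738     1.356
  solve Keq expr → x = 0.001422; check Q = 2.2900e-04
Then add 0.5459 M of E.
Step 3:
                  G         D         E
  init        1.558   0.01738     1.902
  Δ        0.004917 -0.004917 -0.004917
  eq          1.563   0.01247     1.897
  solve Keq expr → x = -0.002459; check Q = 2.2900e-04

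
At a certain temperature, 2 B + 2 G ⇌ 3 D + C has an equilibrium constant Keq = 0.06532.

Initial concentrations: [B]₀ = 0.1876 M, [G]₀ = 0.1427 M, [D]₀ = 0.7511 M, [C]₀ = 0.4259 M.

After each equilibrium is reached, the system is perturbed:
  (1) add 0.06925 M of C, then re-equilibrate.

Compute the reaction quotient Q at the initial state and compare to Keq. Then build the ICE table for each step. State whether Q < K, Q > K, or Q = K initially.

Q₀ = 251.8; Q > K (proceeds reverse)

Q₀ = 251.8 vs Keq = 0.06532 ⇒ Q>K, reverse
Step 1:
                  B         G         D         C
  I          0.1876    0.1427    0.7511    0.4259
  C          0.3341    0.3341   -0.5012   -0.1671
  E          0.5217    0.4768    0.2499    0.2588
  solve Keq expr → x = -0.1671; check Q = 0.06532
Then add 0.06925 M of C.
Step 2:
                  B         G         D         C
  I          0.5217    0.4768    0.2499    0.3281
  C        0.008475  0.008475  -0.01271 -0.004238
  E          0.5302    0.4853    0.2372    0.3239
  solve Keq expr → x = -0.004238; check Q = 0.06532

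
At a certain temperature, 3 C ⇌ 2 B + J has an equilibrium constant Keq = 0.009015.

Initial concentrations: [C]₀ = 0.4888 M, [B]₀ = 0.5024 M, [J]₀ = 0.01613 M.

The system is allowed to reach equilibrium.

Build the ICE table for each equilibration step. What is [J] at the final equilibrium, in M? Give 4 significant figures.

[J]_eq = 0.005498 M

Q₀ = 0.03486 vs Keq = 0.009015 ⇒ Q>K, reverse
Step 1:
                  C         B         J
  Initial    0.4888    0.5024   0.01613
  Change     0.0319  -0.02126  -0.01063
  Equil      0.5207    0.4811  0.005498
  solve Keq expr → x = -0.01063; check Q = 0.009015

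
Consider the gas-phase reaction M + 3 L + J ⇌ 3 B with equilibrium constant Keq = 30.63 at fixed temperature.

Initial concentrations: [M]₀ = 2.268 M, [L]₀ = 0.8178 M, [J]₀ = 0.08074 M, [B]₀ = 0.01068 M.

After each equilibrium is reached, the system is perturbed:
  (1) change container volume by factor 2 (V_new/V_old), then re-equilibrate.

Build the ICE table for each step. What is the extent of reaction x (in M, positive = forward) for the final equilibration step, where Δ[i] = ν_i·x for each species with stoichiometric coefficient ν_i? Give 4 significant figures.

Q₀ = 1.2163e-05 vs Keq = 30.63 ⇒ Q<K, forward
Step 1:
                  M         L         J         B
  init        2.268    0.8178   0.08074   0.01068
  Δ        -0.07955   -0.2386  -0.07955    0.2386
  eq          2.188    0.5792   0.00119    0.2493
  solve Keq expr → x = 0.07955; check Q = 30.63
Then change container volume by factor 2 (V_new/V_old).
Step 2:
                  M         L         J         B
  init        1.094    0.2896 5.9515e-04    0.1247
  Δ        0.001449  0.004346  0.001449 -0.004346
  eq          1.096    0.2939  0.002044    0.1203
  solve Keq expr → x = -0.001449; check Q = 30.63

x = -0.001449 M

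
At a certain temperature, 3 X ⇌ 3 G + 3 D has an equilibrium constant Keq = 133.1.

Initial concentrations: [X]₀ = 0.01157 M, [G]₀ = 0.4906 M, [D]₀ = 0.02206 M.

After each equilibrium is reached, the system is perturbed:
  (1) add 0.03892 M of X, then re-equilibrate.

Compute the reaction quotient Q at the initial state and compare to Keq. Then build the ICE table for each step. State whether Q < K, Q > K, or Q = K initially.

Q₀ = 0.8185; Q < K (proceeds forward)

Q₀ = 0.8185 vs Keq = 133.1 ⇒ Q<K, forward
Step 1:
                  X         G         D
  init      0.01157    0.4906   0.02206
  Δ       -0.008575  0.008575  0.008575
  eq       0.002995    0.4992   0.03063
  solve Keq expr → x = 0.002858; check Q = 133.1
Then add 0.03892 M of X.
Step 2:
                  X         G         D
  init      0.04192    0.4992   0.03063
  Δ        -0.03504   0.03504   0.03504
  eq       0.006872    0.5342   0.06568
  solve Keq expr → x = 0.01168; check Q = 133.1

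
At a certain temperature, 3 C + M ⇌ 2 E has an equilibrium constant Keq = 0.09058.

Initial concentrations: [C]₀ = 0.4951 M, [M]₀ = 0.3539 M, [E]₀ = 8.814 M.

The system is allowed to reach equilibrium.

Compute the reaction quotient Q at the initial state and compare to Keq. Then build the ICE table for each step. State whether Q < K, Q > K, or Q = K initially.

Q₀ = 1809; Q > K (proceeds reverse)

Q₀ = 1809 vs Keq = 0.09058 ⇒ Q>K, reverse
Step 1:
                  C         M         E
  init       0.4951    0.3539     8.814
  Δ           4.989     1.663    -3.326
  eq          5.484     2.017     5.488
  solve Keq expr → x = -1.663; check Q = 0.09058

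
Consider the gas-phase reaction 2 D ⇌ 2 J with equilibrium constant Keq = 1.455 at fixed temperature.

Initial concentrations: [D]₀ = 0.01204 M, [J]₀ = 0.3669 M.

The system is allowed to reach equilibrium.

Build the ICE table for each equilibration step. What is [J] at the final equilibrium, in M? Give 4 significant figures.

[J]_eq = 0.2072 M

Q₀ = 928.6 vs Keq = 1.455 ⇒ Q>K, reverse
Step 1:
                   D          J
  I          0.01204     0.3669
  C           0.1597    -0.1597
  E           0.1718     0.2072
  solve Keq expr → x = -0.07986; check Q = 1.455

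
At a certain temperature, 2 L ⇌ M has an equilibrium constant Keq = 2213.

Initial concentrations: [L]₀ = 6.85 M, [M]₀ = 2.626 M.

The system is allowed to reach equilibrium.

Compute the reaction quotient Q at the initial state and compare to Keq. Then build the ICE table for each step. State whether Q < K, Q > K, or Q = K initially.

Q₀ = 0.05596; Q < K (proceeds forward)

Q₀ = 0.05596 vs Keq = 2213 ⇒ Q<K, forward
Step 1:
                    L           M
  init           6.85       2.626
  Δ            -6.798       3.399
  eq          0.05218       6.025
  solve Keq expr → x = 3.399; check Q = 2213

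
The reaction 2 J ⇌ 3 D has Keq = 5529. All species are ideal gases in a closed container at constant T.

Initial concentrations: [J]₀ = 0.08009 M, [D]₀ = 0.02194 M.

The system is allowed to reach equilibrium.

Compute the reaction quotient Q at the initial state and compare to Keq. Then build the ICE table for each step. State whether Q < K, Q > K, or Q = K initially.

Q₀ = 0.001646; Q < K (proceeds forward)

Q₀ = 0.001646 vs Keq = 5529 ⇒ Q<K, forward
Step 1:
                    J           D
  init        0.08009     0.02194
  Δ          -0.07938      0.1191
  eq       7.1209e-04       0.141
  solve Keq expr → x = 0.03969; check Q = 5529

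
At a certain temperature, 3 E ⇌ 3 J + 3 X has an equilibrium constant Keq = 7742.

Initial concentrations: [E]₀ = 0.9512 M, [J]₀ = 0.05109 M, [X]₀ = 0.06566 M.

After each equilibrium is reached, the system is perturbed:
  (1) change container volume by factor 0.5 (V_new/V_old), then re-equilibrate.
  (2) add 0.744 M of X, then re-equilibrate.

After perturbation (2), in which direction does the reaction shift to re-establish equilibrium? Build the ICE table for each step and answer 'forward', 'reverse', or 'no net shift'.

Direction: reverse

Q₀ = 4.3863e-08 vs Keq = 7742 ⇒ Q<K, forward
Step 1:
                  E         J         X
  init       0.9512   0.05109   0.06566
  Δ         -0.9044    0.9044    0.9044
  eq        0.04685    0.9554      0.97
  solve Keq expr → x = 0.3015; check Q = 7742
Then change container volume by factor 0.5 (V_new/V_old).
Step 2:
                  E         J         X
  init       0.0937     1.911      1.94
  Δ         0.07869  -0.07869  -0.07869
  eq         0.1724     1.832     1.861
  solve Keq expr → x = -0.02623; check Q = 7742
Then add 0.744 M of X.
Step 3:
                  E         J         X
  init       0.1724     1.832     2.605
  Δ         0.05641  -0.05641  -0.05641
  eq         0.2288     1.776     2.549
  solve Keq expr → x = -0.0188; check Q = 7742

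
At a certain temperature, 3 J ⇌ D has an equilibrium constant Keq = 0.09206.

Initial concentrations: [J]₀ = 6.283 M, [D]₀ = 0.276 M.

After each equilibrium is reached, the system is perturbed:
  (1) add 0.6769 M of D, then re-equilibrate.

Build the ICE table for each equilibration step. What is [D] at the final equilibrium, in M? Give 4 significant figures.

[D]_eq = 2.102 M

Q₀ = 0.001113 vs Keq = 0.09206 ⇒ Q<K, forward
Step 1:
                   J          D
  init         6.283      0.276
  Δ           -3.736      1.245
  eq           2.547      1.521
  solve Keq expr → x = 1.245; check Q = 0.09206
Then add 0.6769 M of D.
Step 2:
                   J          D
  init         2.547      2.198
  Δ           0.2897   -0.09656
  eq           2.837      2.102
  solve Keq expr → x = -0.09656; check Q = 0.09206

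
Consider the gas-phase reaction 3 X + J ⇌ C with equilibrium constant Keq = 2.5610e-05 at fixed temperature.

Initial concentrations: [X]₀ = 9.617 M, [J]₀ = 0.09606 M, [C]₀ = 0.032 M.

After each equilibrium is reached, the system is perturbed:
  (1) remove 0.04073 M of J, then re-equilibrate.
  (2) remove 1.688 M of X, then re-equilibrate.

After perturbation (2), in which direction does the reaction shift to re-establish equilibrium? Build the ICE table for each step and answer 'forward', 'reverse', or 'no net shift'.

Direction: reverse

Q₀ = 3.7453e-04 vs Keq = 2.5610e-05 ⇒ Q>K, reverse
Step 1:
                   X          J          C
  I            9.617    0.09606      0.032
  C          0.08721    0.02907   -0.02907
  E            9.704     0.1251   0.002929
  solve Keq expr → x = -0.02907; check Q = 2.5610e-05
Then remove 0.04073 M of J.
Step 2:
                   X          J          C
  I            9.704     0.0844   0.002929
  C         0.002789 9.2976e-04 -9.2976e-04
  E            9.707    0.08533   0.001999
  solve Keq expr → x = -9.2976e-04; check Q = 2.5610e-05
Then remove 1.688 M of X.
Step 3:
                   X          J          C
  I            8.019    0.08533   0.001999
  C         0.002578 8.5949e-04 -8.5949e-04
  E            8.022    0.08619   0.001139
  solve Keq expr → x = -8.5949e-04; check Q = 2.5610e-05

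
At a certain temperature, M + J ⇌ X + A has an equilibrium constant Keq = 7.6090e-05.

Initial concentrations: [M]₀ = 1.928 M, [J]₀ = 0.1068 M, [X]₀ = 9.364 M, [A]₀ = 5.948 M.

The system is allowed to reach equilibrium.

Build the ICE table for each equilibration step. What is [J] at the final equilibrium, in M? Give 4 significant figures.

[J]_eq = 6.054 M

Q₀ = 270.5 vs Keq = 7.6090e-05 ⇒ Q>K, reverse
Step 1:
                  M         J         X         A
  Initial     1.928    0.1068     9.364     5.948
  Change      5.947     5.947    -5.947    -5.947
  Equil       7.875     6.054     3.417  0.001062
  solve Keq expr → x = -5.947; check Q = 7.6090e-05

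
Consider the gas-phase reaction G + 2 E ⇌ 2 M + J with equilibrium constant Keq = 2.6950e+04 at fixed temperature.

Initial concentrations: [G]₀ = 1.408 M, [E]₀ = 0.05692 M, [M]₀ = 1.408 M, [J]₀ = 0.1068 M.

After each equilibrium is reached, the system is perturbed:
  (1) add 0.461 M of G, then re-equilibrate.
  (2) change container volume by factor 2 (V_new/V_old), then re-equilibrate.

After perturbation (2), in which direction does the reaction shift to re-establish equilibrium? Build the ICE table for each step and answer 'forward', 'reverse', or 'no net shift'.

Direction: no net shift

Q₀ = 46.41 vs Keq = 2.6950e+04 ⇒ Q<K, forward
Step 1:
                    G           E           M           J
  Initial       1.408     0.05692       1.408      0.1068
  Change     -0.02707    -0.05415     0.05415     0.02707
  Equil         1.381    0.002773       1.462      0.1339
  solve Keq expr → x = 0.02707; check Q = 2.6950e+04
Then add 0.461 M of G.
Step 2:
                    G           E           M           J
  Initial       1.842    0.002773       1.462      0.1339
  Change  -1.8480e-04 -3.6960e-04  3.6960e-04  1.8480e-04
  Equil         1.842    0.002404       1.463      0.1341
  solve Keq expr → x = 1.8480e-04; check Q = 2.6950e+04
Then change container volume by factor 2 (V_new/V_old).
Step 3:
                    G           E           M           J
  Initial      0.9209    0.001202      0.7313     0.06703
  Change            0           0           0           0
  Equil        0.9209    0.001202      0.7313     0.06703
  solve Keq expr → x = 0; check Q = 2.6950e+04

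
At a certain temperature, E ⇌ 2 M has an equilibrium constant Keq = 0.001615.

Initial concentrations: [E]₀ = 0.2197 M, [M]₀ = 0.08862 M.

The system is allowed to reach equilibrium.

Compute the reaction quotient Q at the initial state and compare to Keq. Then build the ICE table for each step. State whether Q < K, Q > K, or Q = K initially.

Q₀ = 0.03575 vs Keq = 0.001615 ⇒ Q>K, reverse
Step 1:
                    E           M
  I            0.2197     0.08862
  C           0.03419    -0.06837
  E            0.2539     0.02025
  solve Keq expr → x = -0.03419; check Q = 0.001615

Q₀ = 0.03575; Q > K (proceeds reverse)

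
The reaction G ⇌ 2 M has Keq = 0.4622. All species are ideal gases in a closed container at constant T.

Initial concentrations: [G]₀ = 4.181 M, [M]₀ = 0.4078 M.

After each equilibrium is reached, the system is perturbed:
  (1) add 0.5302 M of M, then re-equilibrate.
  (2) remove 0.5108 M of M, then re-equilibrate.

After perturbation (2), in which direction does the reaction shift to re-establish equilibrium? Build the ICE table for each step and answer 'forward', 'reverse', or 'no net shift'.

Direction: forward

Q₀ = 0.03978 vs Keq = 0.4622 ⇒ Q<K, forward
Step 1:
                   G          M
  init         4.181     0.4078
  Δ          -0.4525      0.905
  eq           3.729      1.313
  solve Keq expr → x = 0.4525; check Q = 0.4622
Then add 0.5302 M of M.
Step 2:
                   G          M
  init         3.729      1.843
  Δ            0.244    -0.4879
  eq           3.972      1.355
  solve Keq expr → x = -0.244; check Q = 0.4622
Then remove 0.5108 M of M.
Step 3:
                   G          M
  init         3.972     0.8442
  Δ          -0.2351     0.4701
  eq           3.737      1.314
  solve Keq expr → x = 0.2351; check Q = 0.4622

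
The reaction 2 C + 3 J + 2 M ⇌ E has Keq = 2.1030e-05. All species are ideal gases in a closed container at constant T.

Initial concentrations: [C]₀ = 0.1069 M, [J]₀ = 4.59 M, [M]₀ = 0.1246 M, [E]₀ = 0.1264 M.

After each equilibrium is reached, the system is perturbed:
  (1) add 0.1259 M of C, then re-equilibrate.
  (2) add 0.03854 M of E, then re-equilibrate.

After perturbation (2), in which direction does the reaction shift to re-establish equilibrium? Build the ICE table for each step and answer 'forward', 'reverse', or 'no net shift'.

Direction: reverse

Q₀ = 7.367 vs Keq = 2.1030e-05 ⇒ Q>K, reverse
Step 1:
                   C          J          M          E
  Initial     0.1069       4.59     0.1246     0.1264
  Change      0.2527     0.3791     0.2527    -0.1264
  Equil       0.3596      4.969     0.3773 4.7500e-05
  solve Keq expr → x = -0.1264; check Q = 2.1030e-05
Then add 0.1259 M of C.
Step 2:
                   C          J          M          E
  Initial     0.4855      4.969     0.3773 4.7500e-05
  Change  -7.8026e-05 -1.1704e-04 -7.8026e-05 3.9013e-05
  Equil       0.4854      4.969     0.3772 8.6514e-05
  solve Keq expr → x = 3.9013e-05; check Q = 2.1030e-05
Then add 0.03854 M of E.
Step 3:
                   C          J          M          E
  Initial     0.4854      4.969     0.3772    0.03863
  Change     0.07689     0.1153    0.07689   -0.03845
  Equil       0.5623      5.084     0.4541 1.8023e-04
  solve Keq expr → x = -0.03845; check Q = 2.1030e-05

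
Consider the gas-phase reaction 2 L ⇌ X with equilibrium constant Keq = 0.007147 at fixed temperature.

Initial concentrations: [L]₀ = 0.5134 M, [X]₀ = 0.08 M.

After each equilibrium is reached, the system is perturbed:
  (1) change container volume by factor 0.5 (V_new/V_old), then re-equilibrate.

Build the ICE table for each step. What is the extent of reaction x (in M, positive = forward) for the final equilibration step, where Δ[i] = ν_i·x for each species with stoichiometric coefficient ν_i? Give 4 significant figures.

Q₀ = 0.3035 vs Keq = 0.007147 ⇒ Q>K, reverse
Step 1:
                   L          X
  I           0.5134       0.08
  C           0.1536   -0.07682
  E            0.667    0.00318
  solve Keq expr → x = -0.07682; check Q = 0.007147
Then change container volume by factor 0.5 (V_new/V_old).
Step 2:
                   L          X
  I            1.334    0.00636
  C         -0.01225   0.006127
  E            1.322    0.01249
  solve Keq expr → x = 0.006127; check Q = 0.007147

x = 0.006127 M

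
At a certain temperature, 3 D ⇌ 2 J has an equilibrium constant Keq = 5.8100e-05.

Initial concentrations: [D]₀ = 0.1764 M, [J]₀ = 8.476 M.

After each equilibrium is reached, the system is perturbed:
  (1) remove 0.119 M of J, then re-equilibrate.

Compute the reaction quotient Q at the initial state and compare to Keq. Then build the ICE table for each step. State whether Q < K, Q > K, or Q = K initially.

Q₀ = 1.3088e+04; Q > K (proceeds reverse)

Q₀ = 1.3088e+04 vs Keq = 5.8100e-05 ⇒ Q>K, reverse
Step 1:
                  D         J
  init       0.1764     8.476
  Δ           12.22    -8.144
  eq          12.39    0.3325
  solve Keq expr → x = -4.072; check Q = 5.8100e-05
Then remove 0.119 M of J.
Step 2:
                  D         J
  init        12.39    0.2135
  Δ         -0.1684    0.1122
  eq          12.22    0.3257
  solve Keq expr → x = 0.05612; check Q = 5.8100e-05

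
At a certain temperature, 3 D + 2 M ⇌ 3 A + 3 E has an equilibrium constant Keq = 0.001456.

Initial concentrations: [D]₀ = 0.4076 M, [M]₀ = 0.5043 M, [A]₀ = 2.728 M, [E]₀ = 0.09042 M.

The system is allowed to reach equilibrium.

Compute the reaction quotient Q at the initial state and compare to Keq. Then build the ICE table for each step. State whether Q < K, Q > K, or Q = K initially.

Q₀ = 0.8715; Q > K (proceeds reverse)

Q₀ = 0.8715 vs Keq = 0.001456 ⇒ Q>K, reverse
Step 1:
                  D         M         A         E
  I          0.4076    0.5043     2.728   0.09042
  C         0.07644   0.05096  -0.07644  -0.07644
  E           0.484    0.5553     2.652   0.01398
  solve Keq expr → x = -0.02548; check Q = 0.001456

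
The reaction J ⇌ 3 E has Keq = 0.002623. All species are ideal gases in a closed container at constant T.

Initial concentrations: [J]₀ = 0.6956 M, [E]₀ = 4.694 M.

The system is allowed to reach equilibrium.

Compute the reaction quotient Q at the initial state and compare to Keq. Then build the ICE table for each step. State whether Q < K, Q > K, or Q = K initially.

Q₀ = 148.7 vs Keq = 0.002623 ⇒ Q>K, reverse
Step 1:
                    J           E
  I            0.6956       4.694
  C             1.505      -4.515
  E               2.2      0.1794
  solve Keq expr → x = -1.505; check Q = 0.002623

Q₀ = 148.7; Q > K (proceeds reverse)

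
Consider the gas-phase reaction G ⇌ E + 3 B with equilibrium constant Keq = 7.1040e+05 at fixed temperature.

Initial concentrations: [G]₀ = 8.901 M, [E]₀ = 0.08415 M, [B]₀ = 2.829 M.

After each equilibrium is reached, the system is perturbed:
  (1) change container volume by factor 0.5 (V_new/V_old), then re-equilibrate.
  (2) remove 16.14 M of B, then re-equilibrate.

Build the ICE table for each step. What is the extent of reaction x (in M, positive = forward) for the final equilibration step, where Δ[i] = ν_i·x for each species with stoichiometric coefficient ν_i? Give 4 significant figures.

x = 1.419 M

Q₀ = 0.214 vs Keq = 7.1040e+05 ⇒ Q<K, forward
Step 1:
                   G          E          B
  Initial      8.901    0.08415      2.829
  Change      -8.613      8.613      25.84
  Equil       0.2884      8.697      28.67
  solve Keq expr → x = 8.613; check Q = 7.1040e+05
Then change container volume by factor 0.5 (V_new/V_old).
Step 2:
                   G          E          B
  Initial     0.5768      17.39      57.33
  Change        2.21      -2.21     -6.629
  Equil        2.786      15.18       50.7
  solve Keq expr → x = -2.21; check Q = 7.1040e+05
Then remove 16.14 M of B.
Step 3:
                   G          E          B
  Initial      2.786      15.18      34.56
  Change      -1.419      1.419      4.257
  Equil        1.367       16.6      38.82
  solve Keq expr → x = 1.419; check Q = 7.1040e+05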